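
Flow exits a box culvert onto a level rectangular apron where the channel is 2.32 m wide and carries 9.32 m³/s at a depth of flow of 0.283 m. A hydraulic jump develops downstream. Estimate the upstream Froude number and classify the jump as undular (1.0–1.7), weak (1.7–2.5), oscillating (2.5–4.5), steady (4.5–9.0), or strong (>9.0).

Fr₁ = 8.52; steady jump

q = Q/b = 9.32/2.32 = 4.02 m²/s; V₁ = q/y₁ = 14.2 m/s. Fr₁ = V₁/√(g·y₁) = 8.52.
Fr₁ = 8.52 lies in the steady range.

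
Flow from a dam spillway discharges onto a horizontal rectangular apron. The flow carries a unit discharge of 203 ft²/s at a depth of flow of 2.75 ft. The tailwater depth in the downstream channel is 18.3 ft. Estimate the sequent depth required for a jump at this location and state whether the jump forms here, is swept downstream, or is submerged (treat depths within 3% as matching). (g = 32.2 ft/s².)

y₂ = 29.2 ft; the jump is swept downstream

V₁ = q/y₁ = 203/2.75 = 73.8 ft/s. Fr₁ = V₁/√(g·y₁) = 73.8/√(32.2×2.75) = 7.84.
By Bélanger, y₂/y₁ = ½[√(1 + 8Fr₁²) − 1] = ½[√493.3 − 1] = 10.6.
y₂ = 10.6 × 2.75 = 29.2 ft.
Tailwater y_tw = 18.3 ft: y_tw < y₂, so the jump is swept downstream.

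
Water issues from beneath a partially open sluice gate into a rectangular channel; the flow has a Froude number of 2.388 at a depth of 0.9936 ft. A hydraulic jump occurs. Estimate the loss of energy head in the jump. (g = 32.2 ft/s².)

Fr₁ = 2.388 (given).
By Bélanger, y₂/y₁ = ½[√(1 + 8Fr₁²) − 1] = ½[√46.620 − 1] = 2.914.
y₂ = 2.914 × 0.9936 = 2.895 ft.
Head loss: ΔE = (y₂ − y₁)³/(4y₁y₂) = (2.895 − 0.9936)³/(4×0.9936×2.895) = 6.877/11.51 = 0.5977 ft.

ΔE = 0.5977 ft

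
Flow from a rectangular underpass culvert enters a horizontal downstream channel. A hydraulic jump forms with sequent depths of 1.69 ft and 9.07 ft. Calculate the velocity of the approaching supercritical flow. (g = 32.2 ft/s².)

For a rectangular channel the momentum equation gives q² = ½·g·y₁·y₂·(y₁ + y₂) = ½×32.2×1.69×9.07×10.8 = 2655.
q = √2655 = 51.5 ft²/s.
V₁ = q/y₁ = 51.5/1.69 = 30.5 ft/s.

V₁ = 30.5 ft/s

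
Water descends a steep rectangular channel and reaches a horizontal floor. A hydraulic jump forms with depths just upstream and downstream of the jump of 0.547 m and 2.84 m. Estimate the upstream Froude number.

For a rectangular channel the momentum equation gives q² = ½·g·y₁·y₂·(y₁ + y₂) = ½×9.81×0.547×2.84×3.39 = 25.8.
q = √25.8 = 5.08 m²/s.
V₁ = q/y₁ = 9.29 m/s; Fr₁ = V₁/√(g·y₁) = 4.01.

Fr₁ = 4.01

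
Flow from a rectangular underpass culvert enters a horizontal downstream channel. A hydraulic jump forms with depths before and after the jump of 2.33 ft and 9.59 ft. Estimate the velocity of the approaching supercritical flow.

V₁ = 28.1 ft/s

For a rectangular channel the momentum equation gives q² = ½·g·y₁·y₂·(y₁ + y₂) = ½×32.2×2.33×9.59×11.9 = 4288.
q = √4288 = 65.5 ft²/s.
V₁ = q/y₁ = 65.5/2.33 = 28.1 ft/s.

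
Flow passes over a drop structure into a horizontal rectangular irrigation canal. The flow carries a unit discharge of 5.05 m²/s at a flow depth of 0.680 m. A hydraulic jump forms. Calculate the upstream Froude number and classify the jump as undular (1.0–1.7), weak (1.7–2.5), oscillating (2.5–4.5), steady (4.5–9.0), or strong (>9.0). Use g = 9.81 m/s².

Fr₁ = 2.88; oscillating jump

V₁ = q/y₁ = 5.05/0.680 = 7.43 m/s. Fr₁ = V₁/√(g·y₁) = 7.43/√(9.81×0.680) = 2.88.
Fr₁ = 2.88 lies in the oscillating range.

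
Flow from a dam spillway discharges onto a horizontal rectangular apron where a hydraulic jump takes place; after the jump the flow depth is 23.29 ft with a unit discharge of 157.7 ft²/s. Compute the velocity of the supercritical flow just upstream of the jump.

V₂ = q/y₂ = 157.7/23.29 = 6.771 ft/s; Fr₂ = V₂/√(g·y₂) = 0.2473.
From the momentum equation (using Fr₂), y₁/y₂ = ½[√(1 + 8Fr₂²) − 1] = ½[√1.4891 − 1] = 0.1101.
y₁ = 0.1101 × 23.29 = 2.565 ft.
V₁ = q/y₁ = 157.7/2.565 = 61.48 ft/s.

V₁ = 61.48 ft/s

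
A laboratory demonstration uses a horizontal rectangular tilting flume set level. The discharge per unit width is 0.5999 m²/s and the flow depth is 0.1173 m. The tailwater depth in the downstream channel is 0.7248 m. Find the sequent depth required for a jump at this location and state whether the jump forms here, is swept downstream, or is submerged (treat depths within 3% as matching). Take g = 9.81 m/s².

y₂ = 0.7344 m; the jump forms here

V₁ = q/y₁ = 0.5999/0.1173 = 5.114 m/s. Fr₁ = V₁/√(g·y₁) = 5.114/√(9.81×0.1173) = 4.768.
Bélanger equation: y₂/y₁ = ½[√(1 + 8Fr₁²) − 1] = ½[√182.84 − 1] = 6.261.
y₂ = 6.261 × 0.1173 = 0.7344 m.
Tailwater y_tw = 0.7248 m: y_tw ≈ y₂, so the jump forms here.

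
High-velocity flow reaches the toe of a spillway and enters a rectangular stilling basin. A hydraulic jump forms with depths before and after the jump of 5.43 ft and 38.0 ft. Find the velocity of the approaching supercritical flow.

For a rectangular channel the momentum equation gives q² = ½·g·y₁·y₂·(y₁ + y₂) = ½×32.2×5.43×38.0×43.4 = 144278.
q = √144278 = 380 ft²/s.
V₁ = q/y₁ = 380/5.43 = 70.0 ft/s.

V₁ = 70.0 ft/s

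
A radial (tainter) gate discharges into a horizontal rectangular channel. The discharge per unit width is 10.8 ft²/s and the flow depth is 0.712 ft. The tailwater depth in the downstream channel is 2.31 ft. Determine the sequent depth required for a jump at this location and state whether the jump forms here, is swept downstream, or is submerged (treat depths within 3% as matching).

V₁ = q/y₁ = 10.8/0.712 = 15.2 ft/s. Fr₁ = V₁/√(g·y₁) = 15.2/√(32.2×0.712) = 3.17.
Bélanger equation: y₂/y₁ = ½[√(1 + 8Fr₁²) − 1] = ½[√81.29 − 1] = 4.01.
y₂ = 4.01 × 0.712 = 2.85 ft.
Tailwater y_tw = 2.31 ft: y_tw < y₂, so the jump is swept downstream.

y₂ = 2.85 ft; the jump is swept downstream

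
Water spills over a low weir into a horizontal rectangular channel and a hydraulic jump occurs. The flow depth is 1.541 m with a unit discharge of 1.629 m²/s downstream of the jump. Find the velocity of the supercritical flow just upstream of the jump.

V₂ = q/y₂ = 1.629/1.541 = 1.057 m/s; Fr₂ = V₂/√(g·y₂) = 0.2719.
Since the conjugate-depth ratio holds either way, y₁/y₂ = ½[√(1 + 8Fr₂²) − 1] = ½[√1.5914 − 1] = 0.1307.
y₁ = 0.1307 × 1.541 = 0.2015 m.
V₁ = q/y₁ = 1.629/0.2015 = 8.085 m/s.

V₁ = 8.085 m/s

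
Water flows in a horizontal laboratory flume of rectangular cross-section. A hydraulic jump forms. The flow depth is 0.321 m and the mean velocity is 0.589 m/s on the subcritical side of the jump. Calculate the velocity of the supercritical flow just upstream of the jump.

V₁ = 3.17 m/s

Fr₂ = V₂/√(g·y₂) = 0.589/√(9.81×0.321) = 0.332.
Since the conjugate-depth ratio holds either way, y₁/y₂ = ½[√(1 + 8Fr₂²) − 1] = ½[√1.881 − 1] = 0.186.
y₁ = 0.186 × 0.321 = 0.0596 m.
V₁ = q/y₁ = 0.189/0.0596 = 3.17 m/s.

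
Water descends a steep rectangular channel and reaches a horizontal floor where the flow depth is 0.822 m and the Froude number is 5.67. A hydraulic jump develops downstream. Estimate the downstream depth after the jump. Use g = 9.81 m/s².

Fr₁ = 5.67 (given).
From the momentum equation for a rectangular channel, y₂/y₁ = ½[√(1 + 8Fr₁²) − 1] = ½[√258.2 − 1] = 7.53.
y₂ = 7.53 × 0.822 = 6.19 m.

y₂ = 6.19 m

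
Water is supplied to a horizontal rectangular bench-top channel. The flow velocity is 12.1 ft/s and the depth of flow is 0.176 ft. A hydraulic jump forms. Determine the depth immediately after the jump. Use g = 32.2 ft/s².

Fr₁ = V₁/√(g·y₁) = 12.1/√(32.2×0.176) = 5.08.
Sequent-depth ratio: y₂/y₁ = ½[√(1 + 8Fr₁²) − 1] = ½[√207.7 − 1] = 6.71.
y₂ = 6.71 × 0.176 = 1.18 ft.

y₂ = 1.18 ft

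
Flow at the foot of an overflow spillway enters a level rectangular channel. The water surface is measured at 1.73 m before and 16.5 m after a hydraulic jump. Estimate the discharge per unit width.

q = 50.5 m²/s

For a rectangular channel the momentum equation gives q² = ½·g·y₁·y₂·(y₁ + y₂) = ½×9.81×1.73×16.5×18.2 = 2552.
q = √2552 = 50.5 m²/s.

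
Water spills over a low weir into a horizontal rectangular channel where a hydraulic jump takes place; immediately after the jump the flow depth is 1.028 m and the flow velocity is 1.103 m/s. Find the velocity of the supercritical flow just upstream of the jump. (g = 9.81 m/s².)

V₁ = 5.490 m/s

Fr₂ = V₂/√(g·y₂) = 1.103/√(9.81×1.028) = 0.3473.
Applying the sequent-depth relation in reverse, y₁/y₂ = ½[√(1 + 8Fr₂²) − 1] = ½[√1.9651 − 1] = 0.2009.
y₁ = 0.2009 × 1.028 = 0.2065 m.
V₁ = q/y₁ = 1.134/0.2065 = 5.490 m/s.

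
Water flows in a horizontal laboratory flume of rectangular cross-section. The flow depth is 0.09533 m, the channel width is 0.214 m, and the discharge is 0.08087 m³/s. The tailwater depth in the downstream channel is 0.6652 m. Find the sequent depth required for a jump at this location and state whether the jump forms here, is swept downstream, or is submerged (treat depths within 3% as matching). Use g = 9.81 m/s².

q = Q/b = 0.08087/0.214 = 0.3779 m²/s; V₁ = q/y₁ = 3.964 m/s. Fr₁ = V₁/√(g·y₁) = 4.099.
Conjugate-depth relation: y₂/y₁ = ½[√(1 + 8Fr₁²) − 1] = ½[√135.42 − 1] = 5.319.
y₂ = 5.319 × 0.09533 = 0.5070 m.
Tailwater y_tw = 0.6652 m: y_tw > y₂, so the jump is submerged.

y₂ = 0.5070 m; the jump is submerged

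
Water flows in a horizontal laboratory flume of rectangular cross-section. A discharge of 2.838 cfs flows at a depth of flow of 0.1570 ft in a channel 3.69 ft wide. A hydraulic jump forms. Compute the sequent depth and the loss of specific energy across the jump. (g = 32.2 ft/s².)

y₂ = 0.4116 ft; ΔE = 0.06384 ft

q = Q/b = 2.838/3.69 = 0.7691 ft²/s; V₁ = q/y₁ = 4.899 ft/s. Fr₁ = V₁/√(g·y₁) = 2.179.
By Bélanger, y₂/y₁ = ½[√(1 + 8Fr₁²) − 1] = ½[√38.976 − 1] = 2.622.
y₂ = 2.622 × 0.1570 = 0.4116 ft.
Head loss: ΔE = (y₂ − y₁)³/(4y₁y₂) = (0.4116 − 0.1570)³/(4×0.1570×0.4116) = 0.01650/0.2585 = 0.06384 ft.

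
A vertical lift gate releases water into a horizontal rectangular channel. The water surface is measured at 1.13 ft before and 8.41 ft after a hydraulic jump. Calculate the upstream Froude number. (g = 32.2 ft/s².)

Fr₁ = 5.61

For a rectangular channel the momentum equation gives q² = ½·g·y₁·y₂·(y₁ + y₂) = ½×32.2×1.13×8.41×9.54 = 1460.
q = √1460 = 38.2 ft²/s.
V₁ = q/y₁ = 33.8 ft/s; Fr₁ = V₁/√(g·y₁) = 5.61.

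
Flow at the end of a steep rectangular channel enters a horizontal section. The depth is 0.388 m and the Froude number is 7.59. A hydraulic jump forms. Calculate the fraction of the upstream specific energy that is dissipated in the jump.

ΔE/E₁ = 0.647 (64.7%)

Fr₁ = 7.59 (given).
By Bélanger, y₂/y₁ = ½[√(1 + 8Fr₁²) − 1] = ½[√461.9 − 1] = 10.2.
y₂ = 10.2 × 0.388 = 3.98 m.
E₁ = y₁(1 + Fr₁²/2) = 0.388×(1 + 7.59²/2) = 11.6 m. ΔE = (y₂ − y₁)³/(4y₁y₂) = 7.48 m. ΔE/E₁ = 7.48/11.6 = 0.647.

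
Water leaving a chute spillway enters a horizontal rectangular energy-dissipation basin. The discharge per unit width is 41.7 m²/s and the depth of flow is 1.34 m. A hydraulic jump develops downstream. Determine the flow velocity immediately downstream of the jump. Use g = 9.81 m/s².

V₂ = 2.67 m/s

V₁ = q/y₁ = 41.7/1.34 = 31.1 m/s. Fr₁ = V₁/√(g·y₁) = 31.1/√(9.81×1.34) = 8.58.
Bélanger equation: y₂/y₁ = ½[√(1 + 8Fr₁²) − 1] = ½[√590.4 − 1] = 11.6.
y₂ = 11.6 × 1.34 = 15.6 m.
V₂ = q/y₂ = 41.7/15.6 = 2.67 m/s.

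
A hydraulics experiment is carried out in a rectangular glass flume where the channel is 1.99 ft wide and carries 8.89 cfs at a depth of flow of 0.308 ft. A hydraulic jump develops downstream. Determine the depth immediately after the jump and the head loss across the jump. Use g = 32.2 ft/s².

y₂ = 1.86 ft; ΔE = 1.63 ft

q = Q/b = 8.89/1.99 = 4.47 ft²/s; V₁ = q/y₁ = 14.5 ft/s. Fr₁ = V₁/√(g·y₁) = 4.61.
From the momentum equation for a rectangular channel, y₂/y₁ = ½[√(1 + 8Fr₁²) − 1] = ½[√170.7 − 1] = 6.03.
y₂ = 6.03 × 0.308 = 1.86 ft.
Head loss: ΔE = (y₂ − y₁)³/(4y₁y₂) = (1.86 − 0.308)³/(4×0.308×1.86) = 3.72/2.29 = 1.63 ft.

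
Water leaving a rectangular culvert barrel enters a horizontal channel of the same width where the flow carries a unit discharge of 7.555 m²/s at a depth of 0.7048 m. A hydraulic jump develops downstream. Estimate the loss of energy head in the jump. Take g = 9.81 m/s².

V₁ = q/y₁ = 7.555/0.7048 = 10.72 m/s. Fr₁ = V₁/√(g·y₁) = 10.72/√(9.81×0.7048) = 4.077.
Conjugate-depth relation: y₂/y₁ = ½[√(1 + 8Fr₁²) − 1] = ½[√133.95 − 1] = 5.287.
y₂ = 5.287 × 0.7048 = 3.726 m.
Head loss: ΔE = (y₂ − y₁)³/(4y₁y₂) = (3.726 − 0.7048)³/(4×0.7048×3.726) = 27.58/10.50 = 2.626 m.

ΔE = 2.626 m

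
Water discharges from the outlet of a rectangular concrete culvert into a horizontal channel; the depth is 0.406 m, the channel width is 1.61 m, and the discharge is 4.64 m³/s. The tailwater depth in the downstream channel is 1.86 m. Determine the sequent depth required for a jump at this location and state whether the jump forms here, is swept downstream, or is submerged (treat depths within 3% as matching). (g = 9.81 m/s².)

y₂ = 1.85 m; the jump forms here

q = Q/b = 4.64/1.61 = 2.88 m²/s; V₁ = q/y₁ = 7.10 m/s. Fr₁ = V₁/√(g·y₁) = 3.56.
Bélanger equation: y₂/y₁ = ½[√(1 + 8Fr₁²) − 1] = ½[√102.2 − 1] = 4.55.
y₂ = 4.55 × 0.406 = 1.85 m.
Tailwater y_tw = 1.86 m: y_tw ≈ y₂, so the jump forms here.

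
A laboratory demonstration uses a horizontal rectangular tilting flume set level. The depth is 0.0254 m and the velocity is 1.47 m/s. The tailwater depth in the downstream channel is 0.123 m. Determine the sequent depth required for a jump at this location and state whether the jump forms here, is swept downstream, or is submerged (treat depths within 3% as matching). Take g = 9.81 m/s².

Fr₁ = V₁/√(g·y₁) = 1.47/√(9.81×0.0254) = 2.94.
Sequent-depth ratio: y₂/y₁ = ½[√(1 + 8Fr₁²) − 1] = ½[√70.38 − 1] = 3.69.
y₂ = 3.69 × 0.0254 = 0.0938 m.
Tailwater y_tw = 0.123 m: y_tw > y₂, so the jump is submerged.

y₂ = 0.0938 m; the jump is submerged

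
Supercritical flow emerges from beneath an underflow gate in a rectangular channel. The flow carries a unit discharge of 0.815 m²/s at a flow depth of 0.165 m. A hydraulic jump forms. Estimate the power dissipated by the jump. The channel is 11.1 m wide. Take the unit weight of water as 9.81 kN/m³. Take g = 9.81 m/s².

V₁ = q/y₁ = 0.815/0.165 = 4.94 m/s. Fr₁ = V₁/√(g·y₁) = 4.94/√(9.81×0.165) = 3.88.
From the momentum equation for a rectangular channel, y₂/y₁ = ½[√(1 + 8Fr₁²) − 1] = ½[√121.6 − 1] = 5.01.
y₂ = 5.01 × 0.165 = 0.827 m.
Head loss: ΔE = (y₂ − y₁)³/(4y₁y₂) = (0.827 − 0.165)³/(4×0.165×0.827) = 0.290/0.546 = 0.532 m.
Q = q·b = 0.815 × 11.1 = 9.05 m³/s. P = γ·Q·ΔE = 9.81 × 9.05 × 0.532 = 47.2 kW.

P = 47.2 kW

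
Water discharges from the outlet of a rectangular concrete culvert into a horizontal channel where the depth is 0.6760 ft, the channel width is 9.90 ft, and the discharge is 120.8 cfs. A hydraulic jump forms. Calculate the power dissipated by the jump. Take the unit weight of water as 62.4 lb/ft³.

P = 29.55 hp

q = Q/b = 120.8/9.90 = 12.20 ft²/s; V₁ = q/y₁ = 18.05 ft/s. Fr₁ = V₁/√(g·y₁) = 3.869.
From the momentum equation for a rectangular channel, y₂/y₁ = ½[√(1 + 8Fr₁²) − 1] = ½[√120.75 − 1] = 4.994.
y₂ = 4.994 × 0.6760 = 3.376 ft.
Head loss: ΔE = (y₂ − y₁)³/(4y₁y₂) = (3.376 − 0.6760)³/(4×0.6760×3.376) = 19.68/9.129 = 2.156 ft.
P = γ·Q·ΔE/550 = 62.4 × 120.8 × 2.156 / 550 = 29.55 hp.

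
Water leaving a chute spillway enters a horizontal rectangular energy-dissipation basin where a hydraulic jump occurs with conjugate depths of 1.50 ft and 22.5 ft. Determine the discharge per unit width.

For a rectangular channel the momentum equation gives q² = ½·g·y₁·y₂·(y₁ + y₂) = ½×32.2×1.50×22.5×24.0 = 13041.
q = √13041 = 114 ft²/s.

q = 114 ft²/s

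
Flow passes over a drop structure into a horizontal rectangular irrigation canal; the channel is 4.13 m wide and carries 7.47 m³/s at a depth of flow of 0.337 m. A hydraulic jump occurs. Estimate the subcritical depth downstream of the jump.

q = Q/b = 7.47/4.13 = 1.81 m²/s; V₁ = q/y₁ = 5.37 m/s. Fr₁ = V₁/√(g·y₁) = 2.95.
By Bélanger, y₂/y₁ = ½[√(1 + 8Fr₁²) − 1] = ½[√70.71 − 1] = 3.70.
y₂ = 3.70 × 0.337 = 1.25 m.

y₂ = 1.25 m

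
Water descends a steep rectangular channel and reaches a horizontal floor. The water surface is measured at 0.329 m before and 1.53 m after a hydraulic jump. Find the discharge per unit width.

For a rectangular channel the momentum equation gives q² = ½·g·y₁·y₂·(y₁ + y₂) = ½×9.81×0.329×1.53×1.86 = 4.59.
q = √4.59 = 2.14 m²/s.

q = 2.14 m²/s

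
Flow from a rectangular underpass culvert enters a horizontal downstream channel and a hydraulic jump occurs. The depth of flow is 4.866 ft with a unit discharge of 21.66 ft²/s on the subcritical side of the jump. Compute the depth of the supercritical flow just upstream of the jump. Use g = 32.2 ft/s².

y₁ = 1.018 ft

V₂ = q/y₂ = 21.66/4.866 = 4.451 ft/s; Fr₂ = V₂/√(g·y₂) = 0.3556.
Applying the sequent-depth relation in reverse, y₁/y₂ = ½[√(1 + 8Fr₂²) − 1] = ½[√2.0117 − 1] = 0.2092.
y₁ = 0.2092 × 4.866 = 1.018 ft.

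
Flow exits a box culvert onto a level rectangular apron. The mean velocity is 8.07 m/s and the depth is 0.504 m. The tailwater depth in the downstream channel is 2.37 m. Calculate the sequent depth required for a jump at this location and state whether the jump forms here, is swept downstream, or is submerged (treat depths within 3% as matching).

Fr₁ = V₁/√(g·y₁) = 8.07/√(9.81×0.504) = 3.63.
Sequent-depth ratio: y₂/y₁ = ½[√(1 + 8Fr₁²) − 1] = ½[√106.4 − 1] = 4.66.
y₂ = 4.66 × 0.504 = 2.35 m.
Tailwater y_tw = 2.37 m: y_tw ≈ y₂, so the jump forms here.

y₂ = 2.35 m; the jump forms here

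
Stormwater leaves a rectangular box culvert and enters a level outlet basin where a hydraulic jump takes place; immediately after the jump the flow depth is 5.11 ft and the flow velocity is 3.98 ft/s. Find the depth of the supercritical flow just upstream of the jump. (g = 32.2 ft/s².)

Fr₂ = V₂/√(g·y₂) = 3.98/√(32.2×5.11) = 0.310.
From the momentum equation (using Fr₂), y₁/y₂ = ½[√(1 + 8Fr₂²) − 1] = ½[√1.770 − 1] = 0.165.
y₁ = 0.165 × 5.11 = 0.844 ft.

y₁ = 0.844 ft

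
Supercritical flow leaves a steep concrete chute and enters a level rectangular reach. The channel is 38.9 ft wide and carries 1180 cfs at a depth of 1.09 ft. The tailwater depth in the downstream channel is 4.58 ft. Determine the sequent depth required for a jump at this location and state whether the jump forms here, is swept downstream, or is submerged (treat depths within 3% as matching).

y₂ = 6.72 ft; the jump is swept downstream

q = Q/b = 1180/38.9 = 30.3 ft²/s; V₁ = q/y₁ = 27.8 ft/s. Fr₁ = V₁/√(g·y₁) = 4.70.
From the momentum equation for a rectangular channel, y₂/y₁ = ½[√(1 + 8Fr₁²) − 1] = ½[√177.5 − 1] = 6.16.
y₂ = 6.16 × 1.09 = 6.72 ft.
Tailwater y_tw = 4.58 ft: y_tw < y₂, so the jump is swept downstream.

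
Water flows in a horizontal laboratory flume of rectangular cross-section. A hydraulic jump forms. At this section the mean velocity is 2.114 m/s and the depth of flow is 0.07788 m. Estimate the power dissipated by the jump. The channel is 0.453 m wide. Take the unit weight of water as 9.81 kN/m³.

Fr₁ = V₁/√(g·y₁) = 2.114/√(9.81×0.07788) = 2.419.
Sequent-depth ratio: y₂/y₁ = ½[√(1 + 8Fr₁²) − 1] = ½[√47.796 − 1] = 2.957.
y₂ = 2.957 × 0.07788 = 0.2303 m.
q = V₁·y₁ = 2.114 × 0.07788 = 0.1646 m²/s. V₂ = q/y₂ = 0.1646/0.2303 = 0.7150 m/s. E₁ = y₁ + V₁²/2g = 0.3057 m; E₂ = y₂ + V₂²/2g = 0.2563 m. ΔE = E₁ − E₂ = 0.04933 m.
Q = q·b = 0.1646 × 0.453 = 0.07458 m³/s. P = γ·Q·ΔE = 9.81 × 0.07458 × 0.04933 = 0.03609 kW.

P = 0.03609 kW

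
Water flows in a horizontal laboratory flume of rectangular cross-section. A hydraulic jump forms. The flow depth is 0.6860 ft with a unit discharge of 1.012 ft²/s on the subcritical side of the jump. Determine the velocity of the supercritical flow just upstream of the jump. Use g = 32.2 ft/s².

V₁ = 8.749 ft/s

V₂ = q/y₂ = 1.012/0.6860 = 1.475 ft/s; Fr₂ = V₂/√(g·y₂) = 0.3139.
Applying the sequent-depth relation in reverse, y₁/y₂ = ½[√(1 + 8Fr₂²) − 1] = ½[√1.7882 − 1] = 0.1686.
y₁ = 0.1686 × 0.6860 = 0.1157 ft.
V₁ = q/y₁ = 1.012/0.1157 = 8.749 ft/s.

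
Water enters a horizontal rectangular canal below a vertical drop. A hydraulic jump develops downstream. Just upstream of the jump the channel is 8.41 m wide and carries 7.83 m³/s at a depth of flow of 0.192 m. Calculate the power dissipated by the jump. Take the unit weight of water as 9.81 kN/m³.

P = 35.6 kW

q = Q/b = 7.83/8.41 = 0.931 m²/s; V₁ = q/y₁ = 4.85 m/s. Fr₁ = V₁/√(g·y₁) = 3.53.
Sequent-depth ratio: y₂/y₁ = ½[√(1 + 8Fr₁²) − 1] = ½[√100.9 − 1] = 4.52.
y₂ = 4.52 × 0.192 = 0.868 m.
V₂ = q/y₂ = 0.931/0.868 = 1.07 m/s. E₁ = y₁ + V₁²/2g = 1.39 m; E₂ = y₂ + V₂²/2g = 0.927 m. ΔE = E₁ − E₂ = 0.464 m.
P = γ·Q·ΔE = 9.81 × 7.83 × 0.464 = 35.6 kW.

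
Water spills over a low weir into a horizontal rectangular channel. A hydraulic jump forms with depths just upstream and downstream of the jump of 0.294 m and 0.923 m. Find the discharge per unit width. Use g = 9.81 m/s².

q = 1.27 m²/s

For a rectangular channel the momentum equation gives q² = ½·g·y₁·y₂·(y₁ + y₂) = ½×9.81×0.294×0.923×1.22 = 1.62.
q = √1.62 = 1.27 m²/s.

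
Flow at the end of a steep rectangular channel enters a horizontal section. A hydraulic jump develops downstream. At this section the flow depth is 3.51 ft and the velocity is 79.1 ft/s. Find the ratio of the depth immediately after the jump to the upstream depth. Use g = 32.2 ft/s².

y₂/y₁ = 10.0

Fr₁ = V₁/√(g·y₁) = 79.1/√(32.2×3.51) = 7.44.
Conjugate-depth relation: y₂/y₁ = ½[√(1 + 8Fr₁²) − 1] = ½[√443.9 − 1] = 10.0.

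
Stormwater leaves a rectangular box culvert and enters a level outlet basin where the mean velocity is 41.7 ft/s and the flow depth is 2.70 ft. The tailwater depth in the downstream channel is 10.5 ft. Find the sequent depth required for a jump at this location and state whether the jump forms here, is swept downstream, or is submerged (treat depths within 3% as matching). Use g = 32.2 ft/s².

Fr₁ = V₁/√(g·y₁) = 41.7/√(32.2×2.70) = 4.47.
By Bélanger, y₂/y₁ = ½[√(1 + 8Fr₁²) − 1] = ½[√161.0 − 1] = 5.84.
y₂ = 5.84 × 2.70 = 15.8 ft.
Tailwater y_tw = 10.5 ft: y_tw < y₂, so the jump is swept downstream.

y₂ = 15.8 ft; the jump is swept downstream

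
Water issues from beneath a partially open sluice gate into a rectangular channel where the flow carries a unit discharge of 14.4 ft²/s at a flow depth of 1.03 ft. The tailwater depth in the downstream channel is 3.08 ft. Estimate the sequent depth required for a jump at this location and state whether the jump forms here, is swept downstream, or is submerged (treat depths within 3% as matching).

V₁ = q/y₁ = 14.4/1.03 = 14.0 ft/s. Fr₁ = V₁/√(g·y₁) = 14.0/√(32.2×1.03) = 2.43.
By Bélanger, y₂/y₁ = ½[√(1 + 8Fr₁²) − 1] = ½[√48.15 − 1] = 2.97.
y₂ = 2.97 × 1.03 = 3.06 ft.
Tailwater y_tw = 3.08 ft: y_tw ≈ y₂, so the jump forms here.

y₂ = 3.06 ft; the jump forms here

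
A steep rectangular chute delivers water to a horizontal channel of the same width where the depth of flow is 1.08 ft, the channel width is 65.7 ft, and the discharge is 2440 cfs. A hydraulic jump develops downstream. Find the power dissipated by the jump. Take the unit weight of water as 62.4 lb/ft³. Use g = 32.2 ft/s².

P = 2977 hp

q = Q/b = 2440/65.7 = 37.1 ft²/s; V₁ = q/y₁ = 34.4 ft/s. Fr₁ = V₁/√(g·y₁) = 5.83.
Bélanger equation: y₂/y₁ = ½[√(1 + 8Fr₁²) − 1] = ½[√273.0 − 1] = 7.76.
y₂ = 7.76 × 1.08 = 8.38 ft.
Head loss: ΔE = (y₂ − y₁)³/(4y₁y₂) = (8.38 − 1.08)³/(4×1.08×8.38) = 389/36.2 = 10.8 ft.
P = γ·Q·ΔE/550 = 62.4 × 2440 × 10.8 / 550 = 2977 hp.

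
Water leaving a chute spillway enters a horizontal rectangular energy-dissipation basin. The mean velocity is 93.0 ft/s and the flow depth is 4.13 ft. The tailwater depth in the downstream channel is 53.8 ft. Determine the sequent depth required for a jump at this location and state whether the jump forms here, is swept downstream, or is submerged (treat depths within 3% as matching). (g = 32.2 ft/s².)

Fr₁ = V₁/√(g·y₁) = 93.0/√(32.2×4.13) = 8.06.
From the momentum equation for a rectangular channel, y₂/y₁ = ½[√(1 + 8Fr₁²) − 1] = ½[√521.3 − 1] = 10.9.
y₂ = 10.9 × 4.13 = 45.1 ft.
Tailwater y_tw = 53.8 ft: y_tw > y₂, so the jump is submerged.

y₂ = 45.1 ft; the jump is submerged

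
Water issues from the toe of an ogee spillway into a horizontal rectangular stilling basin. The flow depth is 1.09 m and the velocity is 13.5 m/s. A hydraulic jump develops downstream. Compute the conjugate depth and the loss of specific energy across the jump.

Fr₁ = V₁/√(g·y₁) = 13.5/√(9.81×1.09) = 4.13.
From the momentum equation for a rectangular channel, y₂/y₁ = ½[√(1 + 8Fr₁²) − 1] = ½[√137.4 − 1] = 5.36.
y₂ = 5.36 × 1.09 = 5.84 m.
Head loss: ΔE = (y₂ − y₁)³/(4y₁y₂) = (5.84 − 1.09)³/(4×1.09×5.84) = 107/25.5 = 4.21 m.

y₂ = 5.84 m; ΔE = 4.21 m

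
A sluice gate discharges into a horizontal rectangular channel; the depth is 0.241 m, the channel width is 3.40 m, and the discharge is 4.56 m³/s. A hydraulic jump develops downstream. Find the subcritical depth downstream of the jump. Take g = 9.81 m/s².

q = Q/b = 4.56/3.40 = 1.34 m²/s; V₁ = q/y₁ = 5.57 m/s. Fr₁ = V₁/√(g·y₁) = 3.62.
By Bélanger, y₂/y₁ = ½[√(1 + 8Fr₁²) − 1] = ½[√105.8 − 1] = 4.64.
y₂ = 4.64 × 0.241 = 1.12 m.

y₂ = 1.12 m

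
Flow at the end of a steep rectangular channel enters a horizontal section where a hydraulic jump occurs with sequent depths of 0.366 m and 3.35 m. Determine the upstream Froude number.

For a rectangular channel the momentum equation gives q² = ½·g·y₁·y₂·(y₁ + y₂) = ½×9.81×0.366×3.35×3.72 = 22.3.
q = √22.3 = 4.73 m²/s.
V₁ = q/y₁ = 12.9 m/s; Fr₁ = V₁/√(g·y₁) = 6.82.

Fr₁ = 6.82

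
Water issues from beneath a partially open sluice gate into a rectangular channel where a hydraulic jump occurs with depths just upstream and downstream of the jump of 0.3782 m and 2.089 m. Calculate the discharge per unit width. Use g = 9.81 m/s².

For a rectangular channel the momentum equation gives q² = ½·g·y₁·y₂·(y₁ + y₂) = ½×9.81×0.3782×2.089×2.467 = 9.561.
q = √9.561 = 3.092 m²/s.

q = 3.092 m²/s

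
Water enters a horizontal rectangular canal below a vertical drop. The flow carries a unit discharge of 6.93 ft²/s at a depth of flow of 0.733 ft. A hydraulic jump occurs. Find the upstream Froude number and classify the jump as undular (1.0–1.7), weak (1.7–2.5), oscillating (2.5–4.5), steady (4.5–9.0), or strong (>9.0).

Fr₁ = 1.95; weak jump

V₁ = q/y₁ = 6.93/0.733 = 9.45 ft/s. Fr₁ = V₁/√(g·y₁) = 9.45/√(32.2×0.733) = 1.95.
Fr₁ = 1.95 lies in the weak range.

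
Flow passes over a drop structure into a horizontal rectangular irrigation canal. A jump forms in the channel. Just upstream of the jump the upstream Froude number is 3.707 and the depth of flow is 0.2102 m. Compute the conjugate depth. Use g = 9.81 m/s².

y₂ = 1.002 m

Fr₁ = 3.707 (given).
Conjugate-depth relation: y₂/y₁ = ½[√(1 + 8Fr₁²) − 1] = ½[√110.93 − 1] = 4.766.
y₂ = 4.766 × 0.2102 = 1.002 m.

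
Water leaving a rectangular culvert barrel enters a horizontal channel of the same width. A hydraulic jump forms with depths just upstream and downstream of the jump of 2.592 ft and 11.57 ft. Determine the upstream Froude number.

For a rectangular channel the momentum equation gives q² = ½·g·y₁·y₂·(y₁ + y₂) = ½×32.2×2.592×11.57×14.16 = 6838.
q = √6838 = 82.69 ft²/s.
V₁ = q/y₁ = 31.90 ft/s; Fr₁ = V₁/√(g·y₁) = 3.492.

Fr₁ = 3.492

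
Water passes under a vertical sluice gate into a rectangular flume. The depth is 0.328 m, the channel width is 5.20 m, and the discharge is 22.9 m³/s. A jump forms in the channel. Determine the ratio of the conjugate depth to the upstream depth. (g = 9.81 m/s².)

q = Q/b = 22.9/5.20 = 4.40 m²/s; V₁ = q/y₁ = 13.4 m/s. Fr₁ = V₁/√(g·y₁) = 7.48.
Conjugate-depth relation: y₂/y₁ = ½[√(1 + 8Fr₁²) − 1] = ½[√449.2 − 1] = 10.1.

y₂/y₁ = 10.1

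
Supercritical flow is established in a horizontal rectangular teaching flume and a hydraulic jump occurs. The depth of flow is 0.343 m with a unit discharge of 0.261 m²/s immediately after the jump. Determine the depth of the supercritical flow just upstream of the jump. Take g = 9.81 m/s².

y₁ = 0.0929 m

V₂ = q/y₂ = 0.261/0.343 = 0.761 m/s; Fr₂ = V₂/√(g·y₂) = 0.415.
Since the conjugate-depth ratio holds either way, y₁/y₂ = ½[√(1 + 8Fr₂²) − 1] = ½[√2.377 − 1] = 0.271.
y₁ = 0.271 × 0.343 = 0.0929 m.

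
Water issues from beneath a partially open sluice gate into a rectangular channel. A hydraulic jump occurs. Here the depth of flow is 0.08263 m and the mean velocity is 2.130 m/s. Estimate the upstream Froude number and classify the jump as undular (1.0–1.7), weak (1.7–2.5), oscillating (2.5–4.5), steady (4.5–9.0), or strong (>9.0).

Fr₁ = V₁/√(g·y₁) = 2.130/√(9.81×0.08263) = 2.366.
Fr₁ = 2.366 lies in the weak range.

Fr₁ = 2.366; weak jump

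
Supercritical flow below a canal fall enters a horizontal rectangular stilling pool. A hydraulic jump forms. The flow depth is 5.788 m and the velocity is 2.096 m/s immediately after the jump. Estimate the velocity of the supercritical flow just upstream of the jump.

Fr₂ = V₂/√(g·y₂) = 2.096/√(9.81×5.788) = 0.2782.
Since the conjugate-depth ratio holds either way, y₁/y₂ = ½[√(1 + 8Fr₂²) − 1] = ½[√1.6190 − 1] = 0.1362.
y₁ = 0.1362 × 5.788 = 0.7883 m.
V₁ = q/y₁ = 12.13/0.7883 = 15.39 m/s.

V₁ = 15.39 m/s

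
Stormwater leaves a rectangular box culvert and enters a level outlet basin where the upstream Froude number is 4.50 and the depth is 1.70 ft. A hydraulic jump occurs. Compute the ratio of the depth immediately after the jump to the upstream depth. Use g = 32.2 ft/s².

y₂/y₁ = 5.88

Fr₁ = 4.50 (given).
Conjugate-depth relation: y₂/y₁ = ½[√(1 + 8Fr₁²) − 1] = ½[√163.0 − 1] = 5.88.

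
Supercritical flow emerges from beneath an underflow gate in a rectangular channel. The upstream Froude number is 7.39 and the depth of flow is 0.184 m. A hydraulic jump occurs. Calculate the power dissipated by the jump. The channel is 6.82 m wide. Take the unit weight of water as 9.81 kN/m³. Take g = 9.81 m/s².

Fr₁ = 7.39 (given).
From the momentum equation for a rectangular channel, y₂/y₁ = ½[√(1 + 8Fr₁²) − 1] = ½[√437.9 − 1] = 9.96.
y₂ = 9.96 × 0.184 = 1.83 m.
Head loss: ΔE = (y₂ − y₁)³/(4y₁y₂) = (1.83 − 0.184)³/(4×0.184×1.83) = 4.49/1.35 = 3.32 m.
V₁ = Fr₁·√(g·y₁) = 7.39×√(9.81×0.184) = 9.93 m/s; q = V₁·y₁ = 1.83 m²/s. Q = q·b = 1.83 × 6.82 = 12.5 m³/s. P = γ·Q·ΔE = 9.81 × 12.5 × 3.32 = 406 kW.

P = 406 kW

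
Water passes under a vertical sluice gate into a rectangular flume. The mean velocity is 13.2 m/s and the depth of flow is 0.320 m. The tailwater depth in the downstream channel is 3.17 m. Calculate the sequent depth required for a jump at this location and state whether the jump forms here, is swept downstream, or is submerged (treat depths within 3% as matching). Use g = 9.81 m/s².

y₂ = 3.22 m; the jump forms here

Fr₁ = V₁/√(g·y₁) = 13.2/√(9.81×0.320) = 7.45.
By Bélanger, y₂/y₁ = ½[√(1 + 8Fr₁²) − 1] = ½[√445.0 − 1] = 10.0.
y₂ = 10.0 × 0.320 = 3.22 m.
Tailwater y_tw = 3.17 m: y_tw ≈ y₂, so the jump forms here.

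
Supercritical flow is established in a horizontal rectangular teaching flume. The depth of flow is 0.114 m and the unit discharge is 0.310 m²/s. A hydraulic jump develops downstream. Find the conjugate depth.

V₁ = q/y₁ = 0.310/0.114 = 2.72 m/s. Fr₁ = V₁/√(g·y₁) = 2.72/√(9.81×0.114) = 2.57.
Sequent-depth ratio: y₂/y₁ = ½[√(1 + 8Fr₁²) − 1] = ½[√53.90 − 1] = 3.17.
y₂ = 3.17 × 0.114 = 0.361 m.

y₂ = 0.361 m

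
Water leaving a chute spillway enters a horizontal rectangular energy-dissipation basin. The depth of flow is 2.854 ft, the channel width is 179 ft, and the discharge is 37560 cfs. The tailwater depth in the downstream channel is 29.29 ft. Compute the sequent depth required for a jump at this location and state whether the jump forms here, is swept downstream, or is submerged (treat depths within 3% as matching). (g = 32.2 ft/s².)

q = Q/b = 37560/179 = 209.8 ft²/s; V₁ = q/y₁ = 73.52 ft/s. Fr₁ = V₁/√(g·y₁) = 7.669.
Bélanger equation: y₂/y₁ = ½[√(1 + 8Fr₁²) − 1] = ½[√471.56 − 1] = 10.36.
y₂ = 10.36 × 2.854 = 29.56 ft.
Tailwater y_tw = 29.29 ft: y_tw ≈ y₂, so the jump forms here.

y₂ = 29.56 ft; the jump forms here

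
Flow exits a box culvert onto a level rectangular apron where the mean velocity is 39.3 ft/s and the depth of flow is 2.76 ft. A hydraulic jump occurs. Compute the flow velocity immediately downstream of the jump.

V₂ = 7.26 ft/s

Fr₁ = V₁/√(g·y₁) = 39.3/√(32.2×2.76) = 4.17.
From the momentum equation for a rectangular channel, y₂/y₁ = ½[√(1 + 8Fr₁²) − 1] = ½[√140.0 − 1] = 5.42.
y₂ = 5.42 × 2.76 = 15.0 ft.
q = V₁·y₁ = 39.3 × 2.76 = 108 ft²/s.
V₂ = q/y₂ = 108/15.0 = 7.26 ft/s.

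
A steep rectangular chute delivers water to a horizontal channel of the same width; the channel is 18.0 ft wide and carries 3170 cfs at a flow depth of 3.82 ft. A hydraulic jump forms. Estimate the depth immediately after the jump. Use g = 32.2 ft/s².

y₂ = 20.6 ft

q = Q/b = 3170/18.0 = 176 ft²/s; V₁ = q/y₁ = 46.1 ft/s. Fr₁ = V₁/√(g·y₁) = 4.16.
From the momentum equation for a rectangular channel, y₂/y₁ = ½[√(1 + 8Fr₁²) − 1] = ½[√139.2 − 1] = 5.40.
y₂ = 5.40 × 3.82 = 20.6 ft.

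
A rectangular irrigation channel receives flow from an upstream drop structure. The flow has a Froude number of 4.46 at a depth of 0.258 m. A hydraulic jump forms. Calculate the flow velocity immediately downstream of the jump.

V₂ = 1.22 m/s

Fr₁ = 4.46 (given).
Conjugate-depth relation: y₂/y₁ = ½[√(1 + 8Fr₁²) − 1] = ½[√160.1 − 1] = 5.83.
y₂ = 5.83 × 0.258 = 1.50 m.
V₁ = Fr₁·√(g·y₁) = 4.46×√(9.81×0.258) = 7.10 m/s; q = V₁·y₁ = 1.83 m²/s.
V₂ = q/y₂ = 1.83/1.50 = 1.22 m/s.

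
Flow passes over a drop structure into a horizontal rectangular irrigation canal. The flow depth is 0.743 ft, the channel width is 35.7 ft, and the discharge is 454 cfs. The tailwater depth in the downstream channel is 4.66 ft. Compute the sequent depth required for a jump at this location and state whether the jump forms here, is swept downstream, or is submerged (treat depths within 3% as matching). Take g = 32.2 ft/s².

y₂ = 3.32 ft; the jump is submerged

q = Q/b = 454/35.7 = 12.7 ft²/s; V₁ = q/y₁ = 17.1 ft/s. Fr₁ = V₁/√(g·y₁) = 3.50.
From the momentum equation for a rectangular channel, y₂/y₁ = ½[√(1 + 8Fr₁²) − 1] = ½[√98.96 − 1] = 4.47.
y₂ = 4.47 × 0.743 = 3.32 ft.
Tailwater y_tw = 4.66 ft: y_tw > y₂, so the jump is submerged.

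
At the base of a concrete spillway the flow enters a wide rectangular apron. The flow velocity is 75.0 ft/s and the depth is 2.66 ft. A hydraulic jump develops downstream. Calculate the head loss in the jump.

Fr₁ = V₁/√(g·y₁) = 75.0/√(32.2×2.66) = 8.10.
Bélanger equation: y₂/y₁ = ½[√(1 + 8Fr₁²) − 1] = ½[√526.4 − 1] = 11.0.
y₂ = 11.0 × 2.66 = 29.2 ft.
Head loss: ΔE = (y₂ − y₁)³/(4y₁y₂) = (29.2 − 2.66)³/(4×2.66×29.2) = 18661/311 = 60.1 ft.

ΔE = 60.1 ft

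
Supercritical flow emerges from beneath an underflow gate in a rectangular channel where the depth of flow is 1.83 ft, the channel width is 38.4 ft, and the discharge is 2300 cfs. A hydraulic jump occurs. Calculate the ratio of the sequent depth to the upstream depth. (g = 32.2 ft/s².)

q = Q/b = 2300/38.4 = 59.9 ft²/s; V₁ = q/y₁ = 32.7 ft/s. Fr₁ = V₁/√(g·y₁) = 4.26.
Bélanger equation: y₂/y₁ = ½[√(1 + 8Fr₁²) − 1] = ½[√146.4 − 1] = 5.55.

y₂/y₁ = 5.55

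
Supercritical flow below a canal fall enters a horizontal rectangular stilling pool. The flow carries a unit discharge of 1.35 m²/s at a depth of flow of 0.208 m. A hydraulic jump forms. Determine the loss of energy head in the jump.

V₁ = q/y₁ = 1.35/0.208 = 6.49 m/s. Fr₁ = V₁/√(g·y₁) = 6.49/√(9.81×0.208) = 4.54.
From the momentum equation for a rectangular channel, y₂/y₁ = ½[√(1 + 8Fr₁²) − 1] = ½[√166.2 − 1] = 5.95.
y₂ = 5.95 × 0.208 = 1.24 m.
Head loss: ΔE = (y₂ − y₁)³/(4y₁y₂) = (1.24 − 0.208)³/(4×0.208×1.24) = 1.09/1.03 = 1.06 m.

ΔE = 1.06 m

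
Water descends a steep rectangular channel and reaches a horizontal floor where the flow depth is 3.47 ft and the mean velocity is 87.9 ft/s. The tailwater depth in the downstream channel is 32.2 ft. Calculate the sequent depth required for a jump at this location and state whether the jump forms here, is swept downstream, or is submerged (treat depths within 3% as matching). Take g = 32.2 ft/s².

y₂ = 39.1 ft; the jump is swept downstream

Fr₁ = V₁/√(g·y₁) = 87.9/√(32.2×3.47) = 8.32.
Sequent-depth ratio: y₂/y₁ = ½[√(1 + 8Fr₁²) − 1] = ½[√554.2 − 1] = 11.3.
y₂ = 11.3 × 3.47 = 39.1 ft.
Tailwater y_tw = 32.2 ft: y_tw < y₂, so the jump is swept downstream.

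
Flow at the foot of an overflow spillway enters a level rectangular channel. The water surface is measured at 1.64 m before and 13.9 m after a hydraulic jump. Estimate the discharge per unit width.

q = 41.7 m²/s

For a rectangular channel the momentum equation gives q² = ½·g·y₁·y₂·(y₁ + y₂) = ½×9.81×1.64×13.9×15.5 = 1738.
q = √1738 = 41.7 m²/s.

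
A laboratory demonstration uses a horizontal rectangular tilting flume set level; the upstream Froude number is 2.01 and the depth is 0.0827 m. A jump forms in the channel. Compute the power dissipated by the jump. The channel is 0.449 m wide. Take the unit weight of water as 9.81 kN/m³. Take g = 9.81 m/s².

P = 0.0152 kW

Fr₁ = 2.01 (given).
Bélanger equation: y₂/y₁ = ½[√(1 + 8Fr₁²) − 1] = ½[√33.32 − 1] = 2.39.
y₂ = 2.39 × 0.0827 = 0.197 m.
Head loss: ΔE = (y₂ − y₁)³/(4y₁y₂) = (0.197 − 0.0827)³/(4×0.0827×0.197) = 0.00151/0.0653 = 0.0231 m.
V₁ = Fr₁·√(g·y₁) = 2.01×√(9.81×0.0827) = 1.81 m/s; q = V₁·y₁ = 0.150 m²/s. Q = q·b = 0.150 × 0.449 = 0.0672 m³/s. P = γ·Q·ΔE = 9.81 × 0.0672 × 0.0231 = 0.0152 kW.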